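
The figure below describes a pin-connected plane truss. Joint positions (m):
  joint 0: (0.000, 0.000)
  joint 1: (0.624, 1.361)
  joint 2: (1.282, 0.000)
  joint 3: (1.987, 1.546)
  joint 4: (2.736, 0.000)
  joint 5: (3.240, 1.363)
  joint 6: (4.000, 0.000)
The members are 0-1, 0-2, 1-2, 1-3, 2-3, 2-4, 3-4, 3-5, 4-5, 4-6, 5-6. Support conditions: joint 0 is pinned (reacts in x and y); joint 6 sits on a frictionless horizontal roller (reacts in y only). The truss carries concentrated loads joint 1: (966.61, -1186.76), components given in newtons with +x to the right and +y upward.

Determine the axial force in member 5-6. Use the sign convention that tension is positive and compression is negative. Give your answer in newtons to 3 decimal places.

N=7 nodes, M=11 members, R=3 reactions → 2N=14, M+R=14
member 0 (0-1): L=1.4972, (cx,cy)=(0.4168,0.9090)
member 1 (0-2): L=1.2820, (cx,cy)=(1.0000,0.0000)
member 2 (1-2): L=1.5117, (cx,cy)=(0.4353,-0.9003)
member 3 (1-3): L=1.3755, (cx,cy)=(0.9909,0.1345)
member 4 (2-3): L=1.6992, (cx,cy)=(0.4149,0.9099)
member 5 (2-4): L=1.4540, (cx,cy)=(1.0000,0.0000)
member 6 (3-4): L=1.7179, (cx,cy)=(0.4360,-0.8999)
member 7 (3-5): L=1.2663, (cx,cy)=(0.9895,-0.1445)
member 8 (4-5): L=1.4532, (cx,cy)=(0.3468,0.9379)
member 9 (4-6): L=1.2640, (cx,cy)=(1.0000,0.0000)
member 10 (5-6): L=1.5606, (cx,cy)=(0.4870,-0.8734)
solve A·x = −loads:
  F[0-1] = -740.0742 N (compression)
  F[0-2] = +1275.0505 N (tension)
  F[1-2] = -716.1772 N (compression)
  F[1-3] = -972.1552 N (compression)
  F[2-3] = +708.6519 N (tension)
  F[2-4] = +669.2947 N (tension)
  F[3-4] = -497.7754 N (compression)
  F[3-5] = -457.0616 N (compression)
  F[4-5] = +477.6158 N (tension)
  F[4-6] = +286.6162 N (tension)
  F[5-6] = -588.5313 N (compression)
  Rx@0 = -966.6100 N
  Ry@0 = +672.7364 N
  Ry@6 = +514.0236 N

-588.531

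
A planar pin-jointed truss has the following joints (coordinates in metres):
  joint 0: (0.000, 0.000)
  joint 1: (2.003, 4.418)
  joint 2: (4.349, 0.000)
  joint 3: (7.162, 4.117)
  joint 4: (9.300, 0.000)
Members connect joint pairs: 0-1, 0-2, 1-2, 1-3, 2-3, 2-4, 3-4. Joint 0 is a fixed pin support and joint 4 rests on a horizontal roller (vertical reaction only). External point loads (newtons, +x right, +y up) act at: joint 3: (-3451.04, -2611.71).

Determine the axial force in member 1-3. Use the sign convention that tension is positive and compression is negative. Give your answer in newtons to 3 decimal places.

-2165.565

N=5 nodes, M=7 members, R=3 reactions → 2N=10, M+R=10
member 0 (0-1): L=4.8508, (cx,cy)=(0.4129,0.9108)
member 1 (0-2): L=4.3490, (cx,cy)=(1.0000,0.0000)
member 2 (1-2): L=5.0022, (cx,cy)=(0.4690,-0.8832)
member 3 (1-3): L=5.1678, (cx,cy)=(0.9983,-0.0582)
member 4 (2-3): L=4.9862, (cx,cy)=(0.5642,0.8257)
member 5 (2-4): L=4.9510, (cx,cy)=(1.0000,0.0000)
member 6 (3-4): L=4.6390, (cx,cy)=(0.4609,-0.8875)
solve A·x = −loads:
  F[0-1] = -2336.6499 N (compression)
  F[0-2] = -2486.1965 N (compression)
  F[1-2] = +2552.3915 N (tension)
  F[1-3] = -2165.5650 N (compression)
  F[2-3] = -2730.2417 N (compression)
  F[2-4] = +251.1192 N (tension)
  F[3-4] = -544.8798 N (compression)
  Rx@0 = +3451.0400 N
  Ry@0 = +2128.1471 N
  Ry@4 = +483.5629 N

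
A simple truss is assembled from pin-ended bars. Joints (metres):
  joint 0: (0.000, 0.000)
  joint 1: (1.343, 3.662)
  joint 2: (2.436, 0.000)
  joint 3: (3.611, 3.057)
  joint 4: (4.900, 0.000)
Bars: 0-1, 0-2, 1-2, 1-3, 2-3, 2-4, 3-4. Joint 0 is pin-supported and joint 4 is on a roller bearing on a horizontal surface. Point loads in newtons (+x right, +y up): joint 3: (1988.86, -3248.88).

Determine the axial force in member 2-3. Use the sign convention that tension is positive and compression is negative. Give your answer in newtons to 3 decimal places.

493.452

N=5 nodes, M=7 members, R=3 reactions → 2N=10, M+R=10
member 0 (0-1): L=3.9005, (cx,cy)=(0.3443,0.9389)
member 1 (0-2): L=2.4360, (cx,cy)=(1.0000,0.0000)
member 2 (1-2): L=3.8216, (cx,cy)=(0.2860,-0.9582)
member 3 (1-3): L=2.3473, (cx,cy)=(0.9662,-0.2577)
member 4 (2-3): L=3.2750, (cx,cy)=(0.3588,0.9334)
member 5 (2-4): L=2.4640, (cx,cy)=(1.0000,0.0000)
member 6 (3-4): L=3.3176, (cx,cy)=(0.3885,-0.9214)
solve A·x = −loads:
  F[0-1] = +411.3000 N (tension)
  F[0-2] = +1847.2433 N (tension)
  F[1-2] = -480.6786 N (compression)
  F[1-3] = +288.8516 N (tension)
  F[2-3] = +493.4519 N (tension)
  F[2-4] = +1532.7297 N (tension)
  F[3-4] = -3944.9599 N (compression)
  Rx@0 = -1988.8600 N
  Ry@0 = -386.1508 N
  Ry@4 = +3635.0308 N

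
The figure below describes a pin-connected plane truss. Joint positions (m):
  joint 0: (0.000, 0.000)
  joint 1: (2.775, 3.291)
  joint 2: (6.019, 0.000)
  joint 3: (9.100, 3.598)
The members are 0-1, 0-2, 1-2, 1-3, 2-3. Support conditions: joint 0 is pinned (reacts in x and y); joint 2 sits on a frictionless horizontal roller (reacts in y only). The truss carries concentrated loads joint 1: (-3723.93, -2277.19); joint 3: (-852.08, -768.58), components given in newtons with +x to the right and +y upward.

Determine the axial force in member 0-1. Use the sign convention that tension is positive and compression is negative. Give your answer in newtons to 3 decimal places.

-4420.397

N=4 nodes, M=5 members, R=3 reactions → 2N=8, M+R=8
member 0 (0-1): L=4.3048, (cx,cy)=(0.6446,0.7645)
member 1 (0-2): L=6.0190, (cx,cy)=(1.0000,0.0000)
member 2 (1-2): L=4.6211, (cx,cy)=(0.7020,-0.7122)
member 3 (1-3): L=6.3324, (cx,cy)=(0.9988,0.0485)
member 4 (2-3): L=4.7369, (cx,cy)=(0.6504,0.7596)
solve A·x = −loads:
  F[0-1] = -4420.3970 N (compression)
  F[0-2] = -1726.4930 N (compression)
  F[1-2] = +1533.8411 N (tension)
  F[1-3] = -202.5864 N (compression)
  F[2-3] = -998.9324 N (compression)
  Rx@0 = +4576.0100 N
  Ry@0 = +3379.3731 N
  Ry@2 = -333.6031 N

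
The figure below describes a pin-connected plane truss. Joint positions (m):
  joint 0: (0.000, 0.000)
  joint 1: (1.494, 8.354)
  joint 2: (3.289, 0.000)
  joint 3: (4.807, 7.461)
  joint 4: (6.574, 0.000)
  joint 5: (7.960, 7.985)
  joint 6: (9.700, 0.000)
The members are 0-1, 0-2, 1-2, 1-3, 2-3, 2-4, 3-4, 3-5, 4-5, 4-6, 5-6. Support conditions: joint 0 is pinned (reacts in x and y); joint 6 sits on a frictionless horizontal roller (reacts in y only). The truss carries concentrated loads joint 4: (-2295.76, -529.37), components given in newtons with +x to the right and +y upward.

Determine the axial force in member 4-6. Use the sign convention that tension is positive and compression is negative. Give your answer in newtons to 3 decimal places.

78.179

N=7 nodes, M=11 members, R=3 reactions → 2N=14, M+R=14
member 0 (0-1): L=8.4865, (cx,cy)=(0.1760,0.9844)
member 1 (0-2): L=3.2890, (cx,cy)=(1.0000,0.0000)
member 2 (1-2): L=8.5447, (cx,cy)=(0.2101,-0.9777)
member 3 (1-3): L=3.4312, (cx,cy)=(0.9655,-0.2603)
member 4 (2-3): L=7.6139, (cx,cy)=(0.1994,0.9799)
member 5 (2-4): L=3.2850, (cx,cy)=(1.0000,0.0000)
member 6 (3-4): L=7.6674, (cx,cy)=(0.2305,-0.9731)
member 7 (3-5): L=3.1962, (cx,cy)=(0.9865,0.1639)
member 8 (4-5): L=8.1044, (cx,cy)=(0.1710,0.9853)
member 9 (4-6): L=3.1260, (cx,cy)=(1.0000,0.0000)
member 10 (5-6): L=8.1724, (cx,cy)=(0.2129,-0.9771)
solve A·x = −loads:
  F[0-1] = -173.3057 N (compression)
  F[0-2] = -2265.2507 N (compression)
  F[1-2] = +194.1483 N (tension)
  F[1-3] = -73.8391 N (compression)
  F[2-3] = -193.7050 N (compression)
  F[2-4] = -2185.8458 N (compression)
  F[3-4] = +150.6179 N (tension)
  F[3-5] = -146.6087 N (compression)
  F[4-5] = +388.5302 N (tension)
  F[4-6] = +78.1793 N (tension)
  F[5-6] = -367.1901 N (compression)
  Rx@0 = +2295.7600 N
  Ry@0 = +170.5990 N
  Ry@6 = +358.7710 N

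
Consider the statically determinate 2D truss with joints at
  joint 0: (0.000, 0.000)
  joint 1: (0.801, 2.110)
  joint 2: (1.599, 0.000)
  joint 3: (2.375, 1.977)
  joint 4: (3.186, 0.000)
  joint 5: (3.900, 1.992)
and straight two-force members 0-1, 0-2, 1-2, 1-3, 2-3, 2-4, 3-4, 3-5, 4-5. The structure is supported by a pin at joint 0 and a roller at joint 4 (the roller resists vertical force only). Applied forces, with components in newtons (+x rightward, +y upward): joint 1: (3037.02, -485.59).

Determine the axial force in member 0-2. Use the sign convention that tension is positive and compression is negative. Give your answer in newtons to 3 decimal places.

2411.470

N=6 nodes, M=9 members, R=3 reactions → 2N=12, M+R=12
member 0 (0-1): L=2.2569, (cx,cy)=(0.3549,0.9349)
member 1 (0-2): L=1.5990, (cx,cy)=(1.0000,0.0000)
member 2 (1-2): L=2.2559, (cx,cy)=(0.3537,-0.9353)
member 3 (1-3): L=1.5796, (cx,cy)=(0.9964,-0.0842)
member 4 (2-3): L=2.1238, (cx,cy)=(0.3654,0.9309)
member 5 (2-4): L=1.5870, (cx,cy)=(1.0000,0.0000)
member 6 (3-4): L=2.1369, (cx,cy)=(0.3795,-0.9252)
member 7 (3-5): L=1.5251, (cx,cy)=(1.0000,0.0098)
member 8 (4-5): L=2.1161, (cx,cy)=(0.3374,0.9414)
solve A·x = −loads:
  F[0-1] = +1762.5691 N (tension)
  F[0-2] = +2411.4701 N (tension)
  F[1-2] = -2131.1517 N (compression)
  F[1-3] = -1663.4921 N (compression)
  F[2-3] = +2141.4121 N (tension)
  F[2-4] = +875.1654 N (tension)
  F[3-4] = -2305.9460 N (compression)
  F[3-5] = -0.0000 N (compression)
  F[4-5] = +0.0000 N (tension)
  Rx@0 = -3037.0200 N
  Ry@0 = -1647.8280 N
  Ry@4 = +2133.4180 N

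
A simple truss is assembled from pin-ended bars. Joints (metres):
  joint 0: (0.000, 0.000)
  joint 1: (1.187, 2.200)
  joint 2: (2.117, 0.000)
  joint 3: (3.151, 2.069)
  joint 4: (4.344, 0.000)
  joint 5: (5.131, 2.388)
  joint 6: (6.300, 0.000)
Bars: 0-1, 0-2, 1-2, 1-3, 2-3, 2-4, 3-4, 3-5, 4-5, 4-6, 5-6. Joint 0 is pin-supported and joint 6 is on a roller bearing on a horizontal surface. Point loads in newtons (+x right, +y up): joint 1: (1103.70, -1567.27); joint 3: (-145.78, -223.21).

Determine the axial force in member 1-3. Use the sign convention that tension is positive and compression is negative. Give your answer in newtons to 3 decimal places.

N=7 nodes, M=11 members, R=3 reactions → 2N=14, M+R=14
member 0 (0-1): L=2.4998, (cx,cy)=(0.4748,0.8801)
member 1 (0-2): L=2.1170, (cx,cy)=(1.0000,0.0000)
member 2 (1-2): L=2.3885, (cx,cy)=(0.3894,-0.9211)
member 3 (1-3): L=1.9684, (cx,cy)=(0.9978,-0.0666)
member 4 (2-3): L=2.3130, (cx,cy)=(0.4470,0.8945)
member 5 (2-4): L=2.2270, (cx,cy)=(1.0000,0.0000)
member 6 (3-4): L=2.3883, (cx,cy)=(0.4995,-0.8663)
member 7 (3-5): L=2.0055, (cx,cy)=(0.9873,0.1591)
member 8 (4-5): L=2.5143, (cx,cy)=(0.3130,0.9498)
member 9 (4-6): L=1.9560, (cx,cy)=(1.0000,0.0000)
member 10 (5-6): L=2.6588, (cx,cy)=(0.4397,-0.8982)
solve A·x = −loads:
  F[0-1] = -1188.5417 N (compression)
  F[0-2] = +1522.2861 N (tension)
  F[1-2] = -458.0501 N (compression)
  F[1-3] = -1493.0268 N (compression)
  F[2-3] = +471.6552 N (tension)
  F[2-4] = +1133.0876 N (tension)
  F[3-4] = -979.1380 N (compression)
  F[3-5] = -652.2959 N (compression)
  F[4-5] = +893.1084 N (tension)
  F[4-6] = +364.4446 N (tension)
  F[5-6] = -828.8944 N (compression)
  Rx@0 = -957.9200 N
  Ry@0 = +1046.0030 N
  Ry@6 = +744.4770 N

-1493.027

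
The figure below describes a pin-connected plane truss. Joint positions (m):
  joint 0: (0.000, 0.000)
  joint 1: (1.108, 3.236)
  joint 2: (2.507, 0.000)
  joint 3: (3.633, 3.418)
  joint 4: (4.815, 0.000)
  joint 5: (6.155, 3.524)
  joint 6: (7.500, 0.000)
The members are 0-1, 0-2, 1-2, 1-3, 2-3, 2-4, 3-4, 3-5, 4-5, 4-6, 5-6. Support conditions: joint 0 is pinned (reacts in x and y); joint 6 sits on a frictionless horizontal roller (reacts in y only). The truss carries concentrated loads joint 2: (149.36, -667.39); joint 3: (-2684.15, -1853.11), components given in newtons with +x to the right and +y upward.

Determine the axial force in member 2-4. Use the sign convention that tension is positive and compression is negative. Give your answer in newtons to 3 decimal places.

-115.992

N=7 nodes, M=11 members, R=3 reactions → 2N=14, M+R=14
member 0 (0-1): L=3.4204, (cx,cy)=(0.3239,0.9461)
member 1 (0-2): L=2.5070, (cx,cy)=(1.0000,0.0000)
member 2 (1-2): L=3.5255, (cx,cy)=(0.3968,-0.9179)
member 3 (1-3): L=2.5316, (cx,cy)=(0.9974,0.0719)
member 4 (2-3): L=3.5987, (cx,cy)=(0.3129,0.9498)
member 5 (2-4): L=2.3080, (cx,cy)=(1.0000,0.0000)
member 6 (3-4): L=3.6166, (cx,cy)=(0.3268,-0.9451)
member 7 (3-5): L=2.5242, (cx,cy)=(0.9991,0.0420)
member 8 (4-5): L=3.7702, (cx,cy)=(0.3554,0.9347)
member 9 (4-6): L=2.6850, (cx,cy)=(1.0000,0.0000)
member 10 (5-6): L=3.7719, (cx,cy)=(0.3566,-0.9343)
solve A·x = −loads:
  F[0-1] = -2772.5206 N (compression)
  F[0-2] = -1636.6718 N (compression)
  F[1-2] = +2702.9035 N (tension)
  F[1-3] = -1975.8165 N (compression)
  F[2-3] = -1909.4633 N (compression)
  F[2-4] = -115.9918 N (compression)
  F[3-4] = +112.0116 N (tension)
  F[3-5] = +79.4536 N (tension)
  F[4-5] = -113.2553 N (compression)
  F[4-6] = -39.1302 N (compression)
  F[5-6] = +109.7375 N (tension)
  Rx@0 = +2534.7900 N
  Ry@0 = +2623.0239 N
  Ry@6 = -102.5239 N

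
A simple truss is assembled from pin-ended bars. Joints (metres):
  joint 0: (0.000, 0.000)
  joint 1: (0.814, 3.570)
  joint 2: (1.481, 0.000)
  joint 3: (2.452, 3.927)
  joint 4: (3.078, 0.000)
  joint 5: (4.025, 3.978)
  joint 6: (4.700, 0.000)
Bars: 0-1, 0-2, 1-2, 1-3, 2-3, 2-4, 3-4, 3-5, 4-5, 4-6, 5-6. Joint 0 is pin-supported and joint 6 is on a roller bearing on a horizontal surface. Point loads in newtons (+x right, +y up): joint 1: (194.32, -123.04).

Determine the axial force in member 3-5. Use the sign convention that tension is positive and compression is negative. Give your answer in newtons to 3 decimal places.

-69.444

N=7 nodes, M=11 members, R=3 reactions → 2N=14, M+R=14
member 0 (0-1): L=3.6616, (cx,cy)=(0.2223,0.9750)
member 1 (0-2): L=1.4810, (cx,cy)=(1.0000,0.0000)
member 2 (1-2): L=3.6318, (cx,cy)=(0.1837,-0.9830)
member 3 (1-3): L=1.6765, (cx,cy)=(0.9771,0.2129)
member 4 (2-3): L=4.0453, (cx,cy)=(0.2400,0.9708)
member 5 (2-4): L=1.5970, (cx,cy)=(1.0000,0.0000)
member 6 (3-4): L=3.9766, (cx,cy)=(0.1574,-0.9875)
member 7 (3-5): L=1.5738, (cx,cy)=(0.9995,0.0324)
member 8 (4-5): L=4.0892, (cx,cy)=(0.2316,0.9728)
member 9 (4-6): L=1.6220, (cx,cy)=(1.0000,0.0000)
member 10 (5-6): L=4.0349, (cx,cy)=(0.1673,-0.9859)
solve A·x = −loads:
  F[0-1] = +47.0473 N (tension)
  F[0-2] = +183.8611 N (tension)
  F[1-2] = -204.2801 N (compression)
  F[1-3] = -149.7792 N (compression)
  F[2-3] = +206.8528 N (tension)
  F[2-4] = +96.6920 N (tension)
  F[3-4] = -173.3214 N (compression)
  F[3-5] = -69.4440 N (compression)
  F[4-5] = +175.9435 N (tension)
  F[4-6] = +28.6612 N (tension)
  F[5-6] = -171.3244 N (compression)
  Rx@0 = -194.3200 N
  Ry@0 = -45.8700 N
  Ry@6 = +168.9100 N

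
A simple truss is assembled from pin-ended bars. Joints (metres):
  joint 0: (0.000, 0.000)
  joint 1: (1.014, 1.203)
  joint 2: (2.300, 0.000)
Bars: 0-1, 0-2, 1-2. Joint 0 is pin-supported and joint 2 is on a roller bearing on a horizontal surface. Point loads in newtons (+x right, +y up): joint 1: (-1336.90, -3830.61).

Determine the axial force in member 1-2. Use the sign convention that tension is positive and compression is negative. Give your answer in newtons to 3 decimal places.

-1448.505

N=3 nodes, M=3 members, R=3 reactions → 2N=6, M+R=6
member 0 (0-1): L=1.5733, (cx,cy)=(0.6445,0.7646)
member 1 (0-2): L=2.3000, (cx,cy)=(1.0000,0.0000)
member 2 (1-2): L=1.7610, (cx,cy)=(0.7303,-0.6831)
solve A·x = −loads:
  F[0-1] = -3715.6864 N (compression)
  F[0-2] = +1057.8152 N (tension)
  F[1-2] = -1448.5053 N (compression)
  Rx@0 = +1336.9000 N
  Ry@0 = +2841.0675 N
  Ry@2 = +989.5425 N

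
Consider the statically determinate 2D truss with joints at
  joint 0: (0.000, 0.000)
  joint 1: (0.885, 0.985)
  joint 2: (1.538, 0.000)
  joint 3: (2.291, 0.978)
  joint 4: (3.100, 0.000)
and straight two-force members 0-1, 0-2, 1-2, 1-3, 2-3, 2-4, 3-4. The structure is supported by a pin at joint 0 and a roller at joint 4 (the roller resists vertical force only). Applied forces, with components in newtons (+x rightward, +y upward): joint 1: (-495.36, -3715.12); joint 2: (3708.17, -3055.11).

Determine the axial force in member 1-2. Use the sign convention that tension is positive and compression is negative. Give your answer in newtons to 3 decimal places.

N=5 nodes, M=7 members, R=3 reactions → 2N=10, M+R=10
member 0 (0-1): L=1.3242, (cx,cy)=(0.6683,0.7439)
member 1 (0-2): L=1.5380, (cx,cy)=(1.0000,0.0000)
member 2 (1-2): L=1.1818, (cx,cy)=(0.5526,-0.8335)
member 3 (1-3): L=1.4060, (cx,cy)=(1.0000,-0.0050)
member 4 (2-3): L=1.2343, (cx,cy)=(0.6101,0.7924)
member 5 (2-4): L=1.5620, (cx,cy)=(1.0000,0.0000)
member 6 (3-4): L=1.2692, (cx,cy)=(0.6374,-0.7705)
solve A·x = −loads:
  F[0-1] = -5849.6327 N (compression)
  F[0-2] = +7122.3456 N (tension)
  F[1-2] = +786.2605 N (tension)
  F[1-3] = -3848.6719 N (compression)
  F[2-3] = +3028.6734 N (tension)
  F[2-4] = +2000.9424 N (tension)
  F[3-4] = -3139.2732 N (compression)
  Rx@0 = -3212.8100 N
  Ry@0 = +4351.2910 N
  Ry@4 = +2418.9390 N

786.261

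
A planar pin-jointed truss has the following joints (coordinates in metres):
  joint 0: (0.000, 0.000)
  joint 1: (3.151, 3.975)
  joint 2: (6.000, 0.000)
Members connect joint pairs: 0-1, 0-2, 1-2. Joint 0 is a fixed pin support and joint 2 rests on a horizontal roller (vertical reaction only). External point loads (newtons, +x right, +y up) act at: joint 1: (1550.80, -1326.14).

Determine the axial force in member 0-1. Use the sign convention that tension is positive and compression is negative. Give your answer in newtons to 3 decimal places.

507.509

N=3 nodes, M=3 members, R=3 reactions → 2N=6, M+R=6
member 0 (0-1): L=5.0724, (cx,cy)=(0.6212,0.7836)
member 1 (0-2): L=6.0000, (cx,cy)=(1.0000,0.0000)
member 2 (1-2): L=4.8905, (cx,cy)=(0.5826,-0.8128)
solve A·x = −loads:
  F[0-1] = +507.5092 N (tension)
  F[0-2] = +1235.5339 N (tension)
  F[1-2] = -2120.8963 N (compression)
  Rx@0 = -1550.8000 N
  Ry@0 = -397.7095 N
  Ry@2 = +1723.8495 N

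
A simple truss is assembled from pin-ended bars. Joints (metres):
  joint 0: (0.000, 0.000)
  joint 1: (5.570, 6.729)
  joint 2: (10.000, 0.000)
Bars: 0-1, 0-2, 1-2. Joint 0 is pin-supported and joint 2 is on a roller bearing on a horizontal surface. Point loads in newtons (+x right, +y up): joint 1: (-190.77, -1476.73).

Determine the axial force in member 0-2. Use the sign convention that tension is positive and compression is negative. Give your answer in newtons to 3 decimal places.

N=3 nodes, M=3 members, R=3 reactions → 2N=6, M+R=6
member 0 (0-1): L=8.7352, (cx,cy)=(0.6376,0.7703)
member 1 (0-2): L=10.0000, (cx,cy)=(1.0000,0.0000)
member 2 (1-2): L=8.0563, (cx,cy)=(0.5499,-0.8352)
solve A·x = −loads:
  F[0-1] = -1015.8791 N (compression)
  F[0-2] = +457.0026 N (tension)
  F[1-2] = -831.0973 N (compression)
  Rx@0 = +190.7700 N
  Ry@0 = +782.5605 N
  Ry@2 = +694.1695 N

457.003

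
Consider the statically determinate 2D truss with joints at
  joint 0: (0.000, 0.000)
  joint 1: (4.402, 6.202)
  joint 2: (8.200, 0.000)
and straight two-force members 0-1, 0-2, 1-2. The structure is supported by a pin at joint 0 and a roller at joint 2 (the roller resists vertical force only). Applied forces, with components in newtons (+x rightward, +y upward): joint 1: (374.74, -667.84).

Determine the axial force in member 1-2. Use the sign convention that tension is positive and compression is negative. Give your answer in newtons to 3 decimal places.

-752.754

N=3 nodes, M=3 members, R=3 reactions → 2N=6, M+R=6
member 0 (0-1): L=7.6054, (cx,cy)=(0.5788,0.8155)
member 1 (0-2): L=8.2000, (cx,cy)=(1.0000,0.0000)
member 2 (1-2): L=7.2725, (cx,cy)=(0.5222,-0.8528)
solve A·x = −loads:
  F[0-1] = -31.7516 N (compression)
  F[0-2] = +393.1178 N (tension)
  F[1-2] = -752.7537 N (compression)
  Rx@0 = -374.7400 N
  Ry@0 = +25.8925 N
  Ry@2 = +641.9475 N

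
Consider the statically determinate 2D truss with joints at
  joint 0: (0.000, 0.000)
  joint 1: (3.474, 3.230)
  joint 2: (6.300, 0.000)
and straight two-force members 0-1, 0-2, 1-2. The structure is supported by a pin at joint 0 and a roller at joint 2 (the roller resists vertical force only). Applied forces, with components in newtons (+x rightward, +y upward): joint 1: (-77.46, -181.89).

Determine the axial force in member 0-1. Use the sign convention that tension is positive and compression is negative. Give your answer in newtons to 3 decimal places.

-178.148

N=3 nodes, M=3 members, R=3 reactions → 2N=6, M+R=6
member 0 (0-1): L=4.7436, (cx,cy)=(0.7324,0.6809)
member 1 (0-2): L=6.3000, (cx,cy)=(1.0000,0.0000)
member 2 (1-2): L=4.2918, (cx,cy)=(0.6585,-0.7526)
solve A·x = −loads:
  F[0-1] = -178.1476 N (compression)
  F[0-2] = +53.0078 N (tension)
  F[1-2] = -80.5013 N (compression)
  Rx@0 = +77.4600 N
  Ry@0 = +121.3043 N
  Ry@2 = +60.5857 N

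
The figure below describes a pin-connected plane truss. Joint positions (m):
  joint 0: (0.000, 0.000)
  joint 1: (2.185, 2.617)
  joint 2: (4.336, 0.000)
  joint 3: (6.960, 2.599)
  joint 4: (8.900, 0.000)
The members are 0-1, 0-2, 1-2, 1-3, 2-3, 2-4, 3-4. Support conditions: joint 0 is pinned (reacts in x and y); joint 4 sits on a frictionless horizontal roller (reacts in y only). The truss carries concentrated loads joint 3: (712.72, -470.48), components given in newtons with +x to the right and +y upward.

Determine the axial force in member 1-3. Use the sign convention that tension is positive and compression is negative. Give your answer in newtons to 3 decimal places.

175.470

N=5 nodes, M=7 members, R=3 reactions → 2N=10, M+R=10
member 0 (0-1): L=3.4092, (cx,cy)=(0.6409,0.7676)
member 1 (0-2): L=4.3360, (cx,cy)=(1.0000,0.0000)
member 2 (1-2): L=3.3875, (cx,cy)=(0.6350,-0.7725)
member 3 (1-3): L=4.7750, (cx,cy)=(1.0000,-0.0038)
member 4 (2-3): L=3.6933, (cx,cy)=(0.7105,0.7037)
member 5 (2-4): L=4.5640, (cx,cy)=(1.0000,0.0000)
member 6 (3-4): L=3.2432, (cx,cy)=(0.5982,-0.8014)
solve A·x = −loads:
  F[0-1] = +137.5371 N (tension)
  F[0-2] = +624.5717 N (tension)
  F[1-2] = -137.5182 N (compression)
  F[1-3] = +175.4698 N (tension)
  F[2-3] = +150.9670 N (tension)
  F[2-4] = +429.9919 N (tension)
  F[3-4] = -718.8420 N (compression)
  Rx@0 = -712.7200 N
  Ry@0 = -105.5762 N
  Ry@4 = +576.0562 N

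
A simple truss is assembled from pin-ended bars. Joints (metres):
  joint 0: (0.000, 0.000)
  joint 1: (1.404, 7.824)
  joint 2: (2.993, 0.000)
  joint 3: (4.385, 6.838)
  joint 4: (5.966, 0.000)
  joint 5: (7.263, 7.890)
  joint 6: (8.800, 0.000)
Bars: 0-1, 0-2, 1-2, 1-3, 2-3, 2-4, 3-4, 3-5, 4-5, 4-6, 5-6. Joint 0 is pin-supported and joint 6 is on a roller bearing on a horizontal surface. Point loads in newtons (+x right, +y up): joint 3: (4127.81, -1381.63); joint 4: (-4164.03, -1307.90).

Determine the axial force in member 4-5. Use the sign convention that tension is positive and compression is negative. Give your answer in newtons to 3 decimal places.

N=7 nodes, M=11 members, R=3 reactions → 2N=14, M+R=14
member 0 (0-1): L=7.9490, (cx,cy)=(0.1766,0.9843)
member 1 (0-2): L=2.9930, (cx,cy)=(1.0000,0.0000)
member 2 (1-2): L=7.9837, (cx,cy)=(0.1990,-0.9800)
member 3 (1-3): L=3.1398, (cx,cy)=(0.9494,-0.3140)
member 4 (2-3): L=6.9782, (cx,cy)=(0.1995,0.9799)
member 5 (2-4): L=2.9730, (cx,cy)=(1.0000,0.0000)
member 6 (3-4): L=7.0184, (cx,cy)=(0.2253,-0.9743)
member 7 (3-5): L=3.0642, (cx,cy)=(0.9392,0.3433)
member 8 (4-5): L=7.9959, (cx,cy)=(0.1622,0.9868)
member 9 (4-6): L=2.8340, (cx,cy)=(1.0000,0.0000)
member 10 (5-6): L=8.0383, (cx,cy)=(0.1912,-0.9815)
solve A·x = −loads:
  F[0-1] = +2126.5566 N (tension)
  F[0-2] = -411.8264 N (compression)
  F[1-2] = -2425.5644 N (compression)
  F[1-3] = +904.1016 N (tension)
  F[2-3] = +2425.7895 N (tension)
  F[2-4] = -1378.4755 N (compression)
  F[3-4] = -4252.1246 N (compression)
  F[3-5] = -1945.9738 N (compression)
  F[4-5] = +5523.8896 N (tension)
  F[4-6] = +931.6777 N (tension)
  F[5-6] = -4872.5548 N (compression)
  Rx@0 = +36.2200 N
  Ry@0 = -2093.1227 N
  Ry@6 = +4782.6527 N

5523.890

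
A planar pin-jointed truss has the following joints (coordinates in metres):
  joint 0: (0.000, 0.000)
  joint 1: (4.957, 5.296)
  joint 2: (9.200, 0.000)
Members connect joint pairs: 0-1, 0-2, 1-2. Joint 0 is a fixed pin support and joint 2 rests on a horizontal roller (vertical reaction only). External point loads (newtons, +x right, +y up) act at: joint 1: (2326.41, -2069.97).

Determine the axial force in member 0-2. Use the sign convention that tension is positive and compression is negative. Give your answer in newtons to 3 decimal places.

N=3 nodes, M=3 members, R=3 reactions → 2N=6, M+R=6
member 0 (0-1): L=7.2539, (cx,cy)=(0.6834,0.7301)
member 1 (0-2): L=9.2000, (cx,cy)=(1.0000,0.0000)
member 2 (1-2): L=6.7861, (cx,cy)=(0.6253,-0.7804)
solve A·x = −loads:
  F[0-1] = +526.7067 N (tension)
  F[0-2] = +1966.4829 N (tension)
  F[1-2] = -3145.1047 N (compression)
  Rx@0 = -2326.4100 N
  Ry@0 = -384.5418 N
  Ry@2 = +2454.5118 N

1966.483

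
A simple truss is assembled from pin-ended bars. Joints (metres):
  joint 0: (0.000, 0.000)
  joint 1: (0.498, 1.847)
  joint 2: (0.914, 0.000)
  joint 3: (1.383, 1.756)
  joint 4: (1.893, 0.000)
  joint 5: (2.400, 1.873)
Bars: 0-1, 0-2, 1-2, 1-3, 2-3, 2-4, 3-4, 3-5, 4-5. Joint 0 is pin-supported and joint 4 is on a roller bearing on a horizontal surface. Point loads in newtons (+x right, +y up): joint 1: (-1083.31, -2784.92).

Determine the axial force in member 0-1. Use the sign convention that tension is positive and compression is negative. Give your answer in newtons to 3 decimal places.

-3220.301

N=6 nodes, M=9 members, R=3 reactions → 2N=12, M+R=12
member 0 (0-1): L=1.9130, (cx,cy)=(0.2603,0.9655)
member 1 (0-2): L=0.9140, (cx,cy)=(1.0000,0.0000)
member 2 (1-2): L=1.8933, (cx,cy)=(0.2197,-0.9756)
member 3 (1-3): L=0.8897, (cx,cy)=(0.9948,-0.1023)
member 4 (2-3): L=1.8176, (cx,cy)=(0.2580,0.9661)
member 5 (2-4): L=0.9790, (cx,cy)=(1.0000,0.0000)
member 6 (3-4): L=1.8286, (cx,cy)=(0.2789,-0.9603)
member 7 (3-5): L=1.0237, (cx,cy)=(0.9934,0.1143)
member 8 (4-5): L=1.9404, (cx,cy)=(0.2613,0.9653)
solve A·x = −loads:
  F[0-1] = -3220.3007 N (compression)
  F[0-2] = -244.9702 N (compression)
  F[1-2] = +313.9192 N (tension)
  F[1-3] = +176.9220 N (tension)
  F[2-3] = -316.9823 N (compression)
  F[2-4] = -94.2002 N (compression)
  F[3-4] = +337.7466 N (tension)
  F[3-5] = -0.0000 N (compression)
  F[4-5] = +0.0000 N (tension)
  Rx@0 = +1083.3100 N
  Ry@0 = +3109.2641 N
  Ry@4 = -324.3441 N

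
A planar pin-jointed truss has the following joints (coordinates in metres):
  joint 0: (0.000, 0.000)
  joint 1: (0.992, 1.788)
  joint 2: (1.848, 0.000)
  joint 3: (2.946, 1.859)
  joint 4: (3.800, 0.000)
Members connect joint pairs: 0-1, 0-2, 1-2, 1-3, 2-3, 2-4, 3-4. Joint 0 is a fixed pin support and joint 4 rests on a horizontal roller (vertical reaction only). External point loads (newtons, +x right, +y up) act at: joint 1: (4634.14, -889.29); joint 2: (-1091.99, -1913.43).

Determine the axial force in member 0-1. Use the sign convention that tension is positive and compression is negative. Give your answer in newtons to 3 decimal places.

618.054

N=5 nodes, M=7 members, R=3 reactions → 2N=10, M+R=10
member 0 (0-1): L=2.0448, (cx,cy)=(0.4851,0.8744)
member 1 (0-2): L=1.8480, (cx,cy)=(1.0000,0.0000)
member 2 (1-2): L=1.9823, (cx,cy)=(0.4318,-0.9020)
member 3 (1-3): L=1.9553, (cx,cy)=(0.9993,0.0363)
member 4 (2-3): L=2.1590, (cx,cy)=(0.5086,0.8610)
member 5 (2-4): L=1.9520, (cx,cy)=(1.0000,0.0000)
member 6 (3-4): L=2.0458, (cx,cy)=(0.4174,-0.9087)
solve A·x = −loads:
  F[0-1] = +618.0541 N (tension)
  F[0-2] = +3242.3044 N (tension)
  F[1-2] = -1729.6583 N (compression)
  F[1-3] = -3589.7738 N (compression)
  F[2-3] = +4034.1531 N (tension)
  F[2-4] = +1535.8069 N (tension)
  F[3-4] = -3679.0586 N (compression)
  Rx@0 = -3542.1500 N
  Ry@0 = -540.4475 N
  Ry@4 = +3343.1675 N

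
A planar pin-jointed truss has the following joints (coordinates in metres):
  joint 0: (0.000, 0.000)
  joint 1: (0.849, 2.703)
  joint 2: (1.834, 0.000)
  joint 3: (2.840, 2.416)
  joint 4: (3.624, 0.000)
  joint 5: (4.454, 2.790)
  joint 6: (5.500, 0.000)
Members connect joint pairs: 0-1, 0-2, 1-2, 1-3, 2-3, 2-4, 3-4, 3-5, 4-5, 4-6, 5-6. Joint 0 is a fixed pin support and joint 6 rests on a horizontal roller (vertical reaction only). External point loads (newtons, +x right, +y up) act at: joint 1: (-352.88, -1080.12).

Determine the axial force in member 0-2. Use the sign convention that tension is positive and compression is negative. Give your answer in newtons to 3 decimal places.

N=7 nodes, M=11 members, R=3 reactions → 2N=14, M+R=14
member 0 (0-1): L=2.8332, (cx,cy)=(0.2997,0.9540)
member 1 (0-2): L=1.8340, (cx,cy)=(1.0000,0.0000)
member 2 (1-2): L=2.8769, (cx,cy)=(0.3424,-0.9396)
member 3 (1-3): L=2.0116, (cx,cy)=(0.9898,-0.1427)
member 4 (2-3): L=2.6171, (cx,cy)=(0.3844,0.9232)
member 5 (2-4): L=1.7900, (cx,cy)=(1.0000,0.0000)
member 6 (3-4): L=2.5400, (cx,cy)=(0.3087,-0.9512)
member 7 (3-5): L=1.6568, (cx,cy)=(0.9742,0.2257)
member 8 (4-5): L=2.9108, (cx,cy)=(0.2851,0.9585)
member 9 (4-6): L=1.8760, (cx,cy)=(1.0000,0.0000)
member 10 (5-6): L=2.9796, (cx,cy)=(0.3510,-0.9364)
solve A·x = −loads:
  F[0-1] = -1139.1627 N (compression)
  F[0-2] = -11.5169 N (compression)
  F[1-2] = +5.6538 N (tension)
  F[1-3] = +9.6802 N (tension)
  F[2-3] = -5.7542 N (compression)
  F[2-4] = -7.3692 N (compression)
  F[3-4] = +8.2144 N (tension)
  F[3-5] = +4.9618 N (tension)
  F[4-5] = -8.1517 N (compression)
  F[4-6] = -2.5094 N (compression)
  F[5-6] = +7.1482 N (tension)
  Rx@0 = +352.8800 N
  Ry@0 = +1086.8132 N
  Ry@6 = -6.6932 N

-11.517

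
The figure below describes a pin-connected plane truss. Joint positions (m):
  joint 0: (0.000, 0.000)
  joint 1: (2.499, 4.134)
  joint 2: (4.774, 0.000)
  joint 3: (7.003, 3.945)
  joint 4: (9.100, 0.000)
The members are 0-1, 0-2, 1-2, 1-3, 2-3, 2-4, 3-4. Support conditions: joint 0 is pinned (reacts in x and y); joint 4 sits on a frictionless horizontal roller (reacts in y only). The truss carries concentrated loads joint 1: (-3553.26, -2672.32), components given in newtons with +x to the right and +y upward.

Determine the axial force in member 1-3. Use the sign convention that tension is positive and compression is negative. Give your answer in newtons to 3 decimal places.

943.828

N=5 nodes, M=7 members, R=3 reactions → 2N=10, M+R=10
member 0 (0-1): L=4.8306, (cx,cy)=(0.5173,0.8558)
member 1 (0-2): L=4.7740, (cx,cy)=(1.0000,0.0000)
member 2 (1-2): L=4.7186, (cx,cy)=(0.4821,-0.8761)
member 3 (1-3): L=4.5080, (cx,cy)=(0.9991,-0.0419)
member 4 (2-3): L=4.5312, (cx,cy)=(0.4919,0.8706)
member 5 (2-4): L=4.3260, (cx,cy)=(1.0000,0.0000)
member 6 (3-4): L=4.4677, (cx,cy)=(0.4694,-0.8830)
solve A·x = −loads:
  F[0-1] = -4151.3187 N (compression)
  F[0-2] = -1405.6826 N (compression)
  F[1-2] = +959.6676 N (tension)
  F[1-3] = +943.8277 N (tension)
  F[2-3] = -965.6889 N (compression)
  F[2-4] = -467.9500 N (compression)
  F[3-4] = +996.9789 N (tension)
  Rx@0 = +3553.2600 N
  Ry@0 = +3552.6551 N
  Ry@4 = -880.3351 N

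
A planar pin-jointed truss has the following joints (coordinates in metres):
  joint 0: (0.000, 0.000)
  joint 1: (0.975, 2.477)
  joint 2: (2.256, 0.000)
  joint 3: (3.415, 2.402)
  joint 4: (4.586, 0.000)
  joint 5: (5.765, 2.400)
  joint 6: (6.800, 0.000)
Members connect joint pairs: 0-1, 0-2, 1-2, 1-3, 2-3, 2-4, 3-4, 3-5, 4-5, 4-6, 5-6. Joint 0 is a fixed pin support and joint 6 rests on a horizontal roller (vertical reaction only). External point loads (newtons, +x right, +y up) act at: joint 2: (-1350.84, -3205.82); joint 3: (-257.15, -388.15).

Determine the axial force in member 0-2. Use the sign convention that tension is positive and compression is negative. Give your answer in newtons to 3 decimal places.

N=7 nodes, M=11 members, R=3 reactions → 2N=14, M+R=14
member 0 (0-1): L=2.6620, (cx,cy)=(0.3663,0.9305)
member 1 (0-2): L=2.2560, (cx,cy)=(1.0000,0.0000)
member 2 (1-2): L=2.7886, (cx,cy)=(0.4594,-0.8882)
member 3 (1-3): L=2.4412, (cx,cy)=(0.9995,-0.0307)
member 4 (2-3): L=2.6670, (cx,cy)=(0.4346,0.9006)
member 5 (2-4): L=2.3300, (cx,cy)=(1.0000,0.0000)
member 6 (3-4): L=2.6722, (cx,cy)=(0.4382,-0.8989)
member 7 (3-5): L=2.3500, (cx,cy)=(1.0000,-0.0009)
member 8 (4-5): L=2.6740, (cx,cy)=(0.4409,0.8975)
member 9 (4-6): L=2.2140, (cx,cy)=(1.0000,0.0000)
member 10 (5-6): L=2.6137, (cx,cy)=(0.3960,-0.9183)
solve A·x = −loads:
  F[0-1] = -2607.4918 N (compression)
  F[0-2] = -652.9484 N (compression)
  F[1-2] = +2809.2577 N (tension)
  F[1-3] = -2246.5750 N (compression)
  F[2-3] = +788.8885 N (tension)
  F[2-4] = +1645.5366 N (tension)
  F[3-4] = -1298.0240 N (compression)
  F[3-5] = -1076.7301 N (compression)
  F[4-5] = +1299.9419 N (tension)
  F[4-6] = +503.5597 N (tension)
  F[5-6] = -1271.6275 N (compression)
  Rx@0 = +1607.9900 N
  Ry@0 = +2426.2953 N
  Ry@6 = +1167.6747 N

-652.948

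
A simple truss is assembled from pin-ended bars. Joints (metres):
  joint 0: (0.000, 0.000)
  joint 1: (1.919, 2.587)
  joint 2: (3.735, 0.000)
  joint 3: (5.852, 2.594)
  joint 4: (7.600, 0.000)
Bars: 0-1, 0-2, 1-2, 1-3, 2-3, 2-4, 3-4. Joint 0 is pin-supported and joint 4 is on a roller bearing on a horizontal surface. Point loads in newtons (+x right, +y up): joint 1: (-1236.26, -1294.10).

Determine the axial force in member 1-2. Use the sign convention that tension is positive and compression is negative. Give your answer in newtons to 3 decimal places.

N=5 nodes, M=7 members, R=3 reactions → 2N=10, M+R=10
member 0 (0-1): L=3.2210, (cx,cy)=(0.5958,0.8032)
member 1 (0-2): L=3.7350, (cx,cy)=(1.0000,0.0000)
member 2 (1-2): L=3.1608, (cx,cy)=(0.5745,-0.8185)
member 3 (1-3): L=3.9330, (cx,cy)=(1.0000,0.0018)
member 4 (2-3): L=3.3482, (cx,cy)=(0.6323,0.7747)
member 5 (2-4): L=3.8650, (cx,cy)=(1.0000,0.0000)
member 6 (3-4): L=3.1280, (cx,cy)=(0.5588,-0.8293)
solve A·x = −loads:
  F[0-1] = -1728.3777 N (compression)
  F[0-2] = -206.5454 N (compression)
  F[1-2] = +115.2218 N (tension)
  F[1-3] = +140.3456 N (tension)
  F[2-3] = -121.7256 N (compression)
  F[2-4] = -63.3809 N (compression)
  F[3-4] = +113.4183 N (tension)
  Rx@0 = +1236.2600 N
  Ry@0 = +1388.1561 N
  Ry@4 = -94.0561 N

115.222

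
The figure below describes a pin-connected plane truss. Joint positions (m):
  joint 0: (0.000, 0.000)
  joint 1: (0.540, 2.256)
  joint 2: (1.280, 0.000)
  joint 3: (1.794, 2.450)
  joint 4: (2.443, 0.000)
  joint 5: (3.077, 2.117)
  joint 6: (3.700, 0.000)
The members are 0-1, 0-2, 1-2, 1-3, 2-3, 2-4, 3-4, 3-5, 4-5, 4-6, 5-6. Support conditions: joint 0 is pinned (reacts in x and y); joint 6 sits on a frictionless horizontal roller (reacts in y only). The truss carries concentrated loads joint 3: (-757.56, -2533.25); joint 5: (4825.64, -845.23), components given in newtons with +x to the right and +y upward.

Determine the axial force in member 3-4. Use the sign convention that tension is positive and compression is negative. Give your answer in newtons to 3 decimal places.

-4106.162

N=7 nodes, M=11 members, R=3 reactions → 2N=14, M+R=14
member 0 (0-1): L=2.3197, (cx,cy)=(0.2328,0.9725)
member 1 (0-2): L=1.2800, (cx,cy)=(1.0000,0.0000)
member 2 (1-2): L=2.3743, (cx,cy)=(0.3117,-0.9502)
member 3 (1-3): L=1.2689, (cx,cy)=(0.9882,0.1529)
member 4 (2-3): L=2.5033, (cx,cy)=(0.2053,0.9787)
member 5 (2-4): L=1.1630, (cx,cy)=(1.0000,0.0000)
member 6 (3-4): L=2.5345, (cx,cy)=(0.2561,-0.9667)
member 7 (3-5): L=1.3255, (cx,cy)=(0.9679,-0.2512)
member 8 (4-5): L=2.2099, (cx,cy)=(0.2869,0.9580)
member 9 (4-6): L=1.2570, (cx,cy)=(1.0000,0.0000)
member 10 (5-6): L=2.2068, (cx,cy)=(0.2823,-0.9593)
solve A·x = −loads:
  F[0-1] = +835.0778 N (tension)
  F[0-2] = +3873.6856 N (tension)
  F[1-2] = -783.3110 N (compression)
  F[1-3] = +443.7499 N (tension)
  F[2-3] = +760.4967 N (tension)
  F[2-4] = +3473.3972 N (tension)
  F[3-4] = -4106.1621 N (compression)
  F[3-5] = +2483.3347 N (tension)
  F[4-5] = +4143.4366 N (tension)
  F[4-6] = +1233.2329 N (tension)
  F[5-6] = -4368.3098 N (compression)
  Rx@0 = -4068.0800 N
  Ry@0 = -812.1365 N
  Ry@6 = +4190.6165 N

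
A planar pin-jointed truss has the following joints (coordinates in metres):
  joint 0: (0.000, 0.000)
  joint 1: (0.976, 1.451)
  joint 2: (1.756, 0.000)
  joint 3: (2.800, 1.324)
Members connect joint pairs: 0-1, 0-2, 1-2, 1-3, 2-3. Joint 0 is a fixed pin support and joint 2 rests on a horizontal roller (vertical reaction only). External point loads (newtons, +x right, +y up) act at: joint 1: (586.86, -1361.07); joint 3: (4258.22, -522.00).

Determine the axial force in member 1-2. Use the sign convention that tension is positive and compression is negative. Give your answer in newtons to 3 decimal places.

-5756.835

N=4 nodes, M=5 members, R=3 reactions → 2N=8, M+R=8
member 0 (0-1): L=1.7487, (cx,cy)=(0.5581,0.8298)
member 1 (0-2): L=1.7560, (cx,cy)=(1.0000,0.0000)
member 2 (1-2): L=1.6474, (cx,cy)=(0.4735,-0.8808)
member 3 (1-3): L=1.8284, (cx,cy)=(0.9976,-0.0695)
member 4 (2-3): L=1.6861, (cx,cy)=(0.6192,0.7852)
solve A·x = −loads:
  F[0-1] = +4099.2043 N (tension)
  F[0-2] = +2557.2051 N (tension)
  F[1-2] = -5756.8351 N (compression)
  F[1-3] = +4437.5035 N (tension)
  F[2-3] = -272.2396 N (compression)
  Rx@0 = -4845.0800 N
  Ry@0 = -3401.3386 N
  Ry@2 = +5284.4086 N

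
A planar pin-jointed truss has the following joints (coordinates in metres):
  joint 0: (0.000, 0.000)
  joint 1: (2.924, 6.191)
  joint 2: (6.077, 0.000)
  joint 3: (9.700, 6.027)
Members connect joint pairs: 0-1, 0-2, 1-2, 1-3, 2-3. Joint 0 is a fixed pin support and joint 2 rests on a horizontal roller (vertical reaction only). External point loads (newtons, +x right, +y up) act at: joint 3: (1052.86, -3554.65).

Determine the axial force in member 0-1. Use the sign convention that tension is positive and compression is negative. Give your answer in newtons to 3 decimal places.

N=4 nodes, M=5 members, R=3 reactions → 2N=8, M+R=8
member 0 (0-1): L=6.8468, (cx,cy)=(0.4271,0.9042)
member 1 (0-2): L=6.0770, (cx,cy)=(1.0000,0.0000)
member 2 (1-2): L=6.9477, (cx,cy)=(0.4538,-0.8911)
member 3 (1-3): L=6.7780, (cx,cy)=(0.9997,-0.0242)
member 4 (2-3): L=7.0321, (cx,cy)=(0.5152,0.8571)
solve A·x = −loads:
  F[0-1] = +3498.4957 N (tension)
  F[0-2] = -441.2170 N (compression)
  F[1-2] = -3635.4367 N (compression)
  F[1-3] = +3144.8399 N (tension)
  F[2-3] = -4058.6809 N (compression)
  Rx@0 = -1052.8600 N
  Ry@0 = -3163.4168 N
  Ry@2 = +6718.0668 N

3498.496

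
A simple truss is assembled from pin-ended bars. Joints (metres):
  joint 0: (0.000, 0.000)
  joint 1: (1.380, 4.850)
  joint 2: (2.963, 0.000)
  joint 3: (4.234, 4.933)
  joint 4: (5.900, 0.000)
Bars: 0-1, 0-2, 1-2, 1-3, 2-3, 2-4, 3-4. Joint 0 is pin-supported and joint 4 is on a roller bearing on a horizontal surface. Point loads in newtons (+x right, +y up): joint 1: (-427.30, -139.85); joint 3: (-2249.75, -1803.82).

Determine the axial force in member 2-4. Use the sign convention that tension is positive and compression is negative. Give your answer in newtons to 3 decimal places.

-305.673

N=5 nodes, M=7 members, R=3 reactions → 2N=10, M+R=10
member 0 (0-1): L=5.0425, (cx,cy)=(0.2737,0.9618)
member 1 (0-2): L=2.9630, (cx,cy)=(1.0000,0.0000)
member 2 (1-2): L=5.1018, (cx,cy)=(0.3103,-0.9506)
member 3 (1-3): L=2.8552, (cx,cy)=(0.9996,0.0291)
member 4 (2-3): L=5.0941, (cx,cy)=(0.2495,0.9684)
member 5 (2-4): L=2.9370, (cx,cy)=(1.0000,0.0000)
member 6 (3-4): L=5.2067, (cx,cy)=(0.3200,-0.9474)
solve A·x = −loads:
  F[0-1] = -2961.8390 N (compression)
  F[0-2] = -1866.4738 N (compression)
  F[1-2] = +2811.1467 N (tension)
  F[1-3] = -1256.0566 N (compression)
  F[2-3] = -2759.6791 N (compression)
  F[2-4] = -305.6734 N (compression)
  F[3-4] = +955.3175 N (tension)
  Rx@0 = +2677.0500 N
  Ry@0 = +2848.7640 N
  Ry@4 = -905.0940 N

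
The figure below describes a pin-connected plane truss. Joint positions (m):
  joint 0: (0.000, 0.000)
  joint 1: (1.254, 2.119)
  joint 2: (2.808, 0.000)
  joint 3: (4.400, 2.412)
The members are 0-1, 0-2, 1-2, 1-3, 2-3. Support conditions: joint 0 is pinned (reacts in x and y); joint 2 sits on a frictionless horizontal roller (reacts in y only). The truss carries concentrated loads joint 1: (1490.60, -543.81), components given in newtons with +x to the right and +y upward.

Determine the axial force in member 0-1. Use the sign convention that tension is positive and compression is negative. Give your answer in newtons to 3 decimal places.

N=4 nodes, M=5 members, R=3 reactions → 2N=8, M+R=8
member 0 (0-1): L=2.4623, (cx,cy)=(0.5093,0.8606)
member 1 (0-2): L=2.8080, (cx,cy)=(1.0000,0.0000)
member 2 (1-2): L=2.6278, (cx,cy)=(0.5914,-0.8064)
member 3 (1-3): L=3.1596, (cx,cy)=(0.9957,0.0927)
member 4 (2-3): L=2.8900, (cx,cy)=(0.5509,0.8346)
solve A·x = −loads:
  F[0-1] = +957.3567 N (tension)
  F[0-2] = +1003.0276 N (tension)
  F[1-2] = -1696.0792 N (compression)
  F[1-3] = -0.0000 N (compression)
  F[2-3] = +0.0000 N (tension)
  Rx@0 = -1490.6000 N
  Ry@0 = -823.8962 N
  Ry@2 = +1367.7062 N

957.357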